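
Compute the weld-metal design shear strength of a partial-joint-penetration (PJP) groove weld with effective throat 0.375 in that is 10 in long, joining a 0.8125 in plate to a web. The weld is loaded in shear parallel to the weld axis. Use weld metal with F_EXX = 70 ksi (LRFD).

Effective throat (given) t_e = 0.375 in.
A_we = 0.375 × 10 = 3.75 in².
F_nw = 0.6 F_EXX = 42 ksi.
φR_n = 0.75 × 42 × 3.75 = 118.1 kips.

φR_n ≈ 118 kips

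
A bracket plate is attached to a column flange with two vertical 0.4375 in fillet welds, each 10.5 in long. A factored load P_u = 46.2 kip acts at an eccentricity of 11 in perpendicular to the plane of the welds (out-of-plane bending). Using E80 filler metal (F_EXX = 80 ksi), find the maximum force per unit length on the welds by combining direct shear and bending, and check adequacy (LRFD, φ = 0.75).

f_max ≈ 14 kip/in; NOT adequate

L_w = 2 × 10.5 = 21 in; section modulus (unit throat) S = 2 × L²/6 = 36.75 in².
Direct shear f_v = P/L_w = 46.2/21 = 2.2 kip/in.
Moment M = P × e = 46.2 × 11 = 508.2 kip·in; bending f_b = M/S = 13.83 kip/in.
f_max = √(f_v² + f_b²) = √(2.2² + 13.83²) = 14 kip/in.
φr_n = 0.75 × 0.6 × 80 × (0.707 × 0.4375) = 11.14 kip/in → NOT adequate.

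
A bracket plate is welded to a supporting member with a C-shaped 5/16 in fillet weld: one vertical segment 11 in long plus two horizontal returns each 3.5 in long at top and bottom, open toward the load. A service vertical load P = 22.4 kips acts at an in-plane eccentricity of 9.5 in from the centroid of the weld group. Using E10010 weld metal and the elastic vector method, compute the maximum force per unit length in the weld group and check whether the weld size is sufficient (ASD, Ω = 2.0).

f_max ≈ 4.54 kip/in; adequate

E100XX → F_EXX = 100 ksi.
Total weld length L_w = 18 in. Treat welds as unit-width lines.
Centroid: x̄ = 2×3.5×1.75 / 18 = 0.6806 in from the vertical weld.
Polar moment about centroid: J = I_x + I_y = [11³/12 + 2×3.5×5.5²] + [11×0.6806² + 2(3.5³/12 + 3.5×1.069²)] = 342.9 in³.
Direct shear f_v = P/L_w = 22.4 / 18 = 1.244 kip/in (vertical).
Torsion M = P·e = 22.4 × 9.5 = 212.8 kip·in.
Critical point at (x, y) = (2.819, 5.5) from centroid. f_tx = M·y/J = 3.413 kip/in; f_ty = M·x/J = 1.75 kip/in.
Resultant f_max = √[f_tx² + (f_v + f_ty)²] = √[3.413² + (1.244 + 1.75)²] = 4.54 kip/in.
Capacity per unit length: r_n/Ω = (1/2.0) × 0.6 × 100 × (0.707 × 0.3125) = 6.628 kip/in.
4.54 ≤ 6.628 → adequate.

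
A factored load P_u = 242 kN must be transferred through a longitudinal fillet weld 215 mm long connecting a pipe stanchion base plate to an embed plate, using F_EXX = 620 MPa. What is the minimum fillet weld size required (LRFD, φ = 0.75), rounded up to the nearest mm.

w = 6 mm

Total weld length L = 215 mm.
Required throat t_e = P_u / (φ × 0.6 F_EXX × L) = 242 / (0.75 × 0.6 × 620 × 215 × 10⁻³) = 4.034 mm.
Required leg w = t_e / 0.707 = 5.706 mm → use 6 mm.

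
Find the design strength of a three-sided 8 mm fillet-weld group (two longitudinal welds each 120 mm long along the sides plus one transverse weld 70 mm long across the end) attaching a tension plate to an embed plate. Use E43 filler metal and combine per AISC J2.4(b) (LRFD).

φR_n ≈ 339 kN

E43XX → F_EXX = 430 MPa.
t_e = 0.707 × 8 = 5.656 mm.
R_nwl = 0.6 × 430 × 5.656 × 240 × 10⁻³ = 350.2 kN (longitudinal, 2 welds).
R_nwt = 0.6 × 430 × 5.656 × 70 × 10⁻³ = 102.1 kN (transverse, base value).
(i) R_nwl + R_nwt = 452.4 kN; (ii) 0.85 R_nwl + 1.5 R_nwt = 450.9 kN.
R_n = max = 452.4 kN [governs: (i)]; φR_n = 339.3 kN.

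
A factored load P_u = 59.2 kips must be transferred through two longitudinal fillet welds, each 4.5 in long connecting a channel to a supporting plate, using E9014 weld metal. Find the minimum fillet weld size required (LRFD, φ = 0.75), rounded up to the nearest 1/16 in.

w = 1/4 in

E90XX → F_EXX = 90 ksi.
Total weld length L = 9 in.
Required throat t_e = P_u / (φ × 0.6 F_EXX × L) = 59.2 / (0.75 × 0.6 × 90 × 9) = 0.1624 in.
Required leg w = t_e / 0.707 = 0.2297 in → use 1/4 in.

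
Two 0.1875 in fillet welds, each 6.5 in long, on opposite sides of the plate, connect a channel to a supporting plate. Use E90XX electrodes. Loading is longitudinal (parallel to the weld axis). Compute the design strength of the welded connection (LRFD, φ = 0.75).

E90XX → F_EXX = 90 ksi.
Effective throat t_e = 0.707 × 0.1875 = 0.1326 in.
Total length L = 13 in; A_we = 0.1326 × 13 = 1.723 in².
F_nw = 0.6 F_EXX = 0.6 × 90 = 54 ksi.
φR_n = 0.75 × 54 × 1.723 = 69.79 kips.

φR_n ≈ 69.8 kips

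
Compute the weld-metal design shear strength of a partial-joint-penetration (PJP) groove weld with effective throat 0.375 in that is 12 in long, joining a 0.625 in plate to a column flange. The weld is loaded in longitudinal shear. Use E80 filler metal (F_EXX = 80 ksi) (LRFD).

Effective throat (given) t_e = 0.375 in.
A_we = 0.375 × 12 = 4.5 in².
F_nw = 0.6 F_EXX = 48 ksi.
φR_n = 0.75 × 48 × 4.5 = 162 kip.

φR_n ≈ 162 kip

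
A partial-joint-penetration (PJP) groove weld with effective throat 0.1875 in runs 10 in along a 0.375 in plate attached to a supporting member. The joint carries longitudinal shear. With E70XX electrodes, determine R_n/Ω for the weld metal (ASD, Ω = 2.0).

R_n/Ω ≈ 39.4 kips

E70XX → F_EXX = 70 ksi.
Effective throat (given) t_e = 0.1875 in.
A_we = 0.1875 × 10 = 1.875 in².
F_nw = 0.6 F_EXX = 42 ksi.
R_n/Ω = (42 × 1.875) / 2.0 = 39.38 kips.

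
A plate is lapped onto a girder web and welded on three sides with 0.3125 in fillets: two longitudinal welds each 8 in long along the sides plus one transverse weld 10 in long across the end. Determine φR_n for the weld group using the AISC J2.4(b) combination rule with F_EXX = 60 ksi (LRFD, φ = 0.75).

t_e = 0.707 × 0.3125 = 0.2209 in.
R_nwl = 0.6 × 60 × 0.2209 × 16 = 127.3 kips (longitudinal, 2 welds).
R_nwt = 0.6 × 60 × 0.2209 × 10 = 79.54 kips (transverse, base value).
(i) R_nwl + R_nwt = 206.8 kips; (ii) 0.85 R_nwl + 1.5 R_nwt = 227.5 kips.
R_n = max = 227.5 kips [governs: (ii)]; φR_n = 170.6 kips.

φR_n ≈ 171 kips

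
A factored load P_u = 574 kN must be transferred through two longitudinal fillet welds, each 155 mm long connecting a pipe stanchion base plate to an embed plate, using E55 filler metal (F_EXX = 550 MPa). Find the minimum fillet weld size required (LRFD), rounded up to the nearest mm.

w = 11 mm

Total weld length L = 310 mm.
Required throat t_e = P_u / (φ × 0.6 F_EXX × L) = 574 / (0.75 × 0.6 × 550 × 310 × 10⁻³) = 7.481 mm.
Required leg w = t_e / 0.707 = 10.58 mm → use 11 mm.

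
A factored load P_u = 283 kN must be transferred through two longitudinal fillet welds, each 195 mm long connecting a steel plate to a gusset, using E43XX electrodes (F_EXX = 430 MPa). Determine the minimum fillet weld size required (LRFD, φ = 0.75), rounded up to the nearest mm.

w = 6 mm

Total weld length L = 390 mm.
Required throat t_e = P_u / (φ × 0.6 F_EXX × L) = 283 / (0.75 × 0.6 × 430 × 390 × 10⁻³) = 3.75 mm.
Required leg w = t_e / 0.707 = 5.304 mm → use 6 mm.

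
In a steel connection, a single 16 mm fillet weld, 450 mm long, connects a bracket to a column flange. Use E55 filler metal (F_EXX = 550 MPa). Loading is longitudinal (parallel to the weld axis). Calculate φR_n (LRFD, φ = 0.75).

φR_n ≈ 1260 kN

Effective throat t_e = 0.707 × 16 = 11.31 mm.
Total length L = 450 mm; A_we = 11.31 × 450 = 5090 mm².
F_nw = 0.6 F_EXX = 0.6 × 550 = 330 MPa.
φR_n = 0.75 × 330 × 5090 × 10⁻³ = 1260 kN.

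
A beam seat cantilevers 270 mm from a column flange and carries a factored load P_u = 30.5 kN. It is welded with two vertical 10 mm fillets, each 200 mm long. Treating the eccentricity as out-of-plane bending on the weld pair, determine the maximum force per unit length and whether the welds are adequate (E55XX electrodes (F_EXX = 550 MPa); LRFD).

f_max ≈ 622 N/mm; adequate

L_w = 2 × 200 = 400 mm; section modulus (unit throat) S = 2 × L²/6 = 13330 mm².
Direct shear f_v = P/L_w = 30.5×10³/400 = 76.25 N/mm.
Moment M = P × e = 30.5×10³ × 270 = 8235000 N·mm; bending f_b = M/S = 617.6 N/mm.
f_max = √(f_v² + f_b²) = √(76.25² + 617.6²) = 622.3 N/mm.
φr_n = 0.75 × 0.6 × 550 × (0.707 × 10) = 1750 N/mm → adequate.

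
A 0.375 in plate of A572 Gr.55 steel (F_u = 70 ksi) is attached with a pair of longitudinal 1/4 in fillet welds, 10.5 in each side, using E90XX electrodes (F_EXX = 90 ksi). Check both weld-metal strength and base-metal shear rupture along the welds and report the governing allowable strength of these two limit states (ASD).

t_e = 0.707 × 0.25 = 0.1767 in; L = 21 in.
Weld metal: R_n/Ω = (1/2.0) × 0.6 × 90 × 0.1767 × 21 = 100.2 kip.
Base metal (shear rupture): R_n/Ω = (1/2.0) × 0.6 × 70 × 0.375 × 21 = 165.4 kip.
Governing: weld metal.

R_n/Ω ≈ 100 kip (weld metal governs)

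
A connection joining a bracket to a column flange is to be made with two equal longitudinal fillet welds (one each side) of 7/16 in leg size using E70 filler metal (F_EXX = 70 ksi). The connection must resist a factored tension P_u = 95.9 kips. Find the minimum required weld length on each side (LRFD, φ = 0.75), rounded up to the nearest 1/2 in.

Throat t_e = 0.707 × 0.4375 = 0.3093 in.
φr_n = 0.75 × 0.6 × 70 × 0.3093 = 9.743 kips/in.
L_req = P_u / φr_n = 95.9 / 9.743 = 9.843 in total.
Per side: 9.843 / 2 = 4.921 in.
Round up → use L = 5 in on each side.

L = 5 in on each side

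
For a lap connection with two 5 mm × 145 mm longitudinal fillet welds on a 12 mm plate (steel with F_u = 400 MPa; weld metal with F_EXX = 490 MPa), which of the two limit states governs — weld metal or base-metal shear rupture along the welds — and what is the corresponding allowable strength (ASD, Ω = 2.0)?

R_n/Ω ≈ 151 kN (weld metal governs)

t_e = 0.707 × 5 = 3.535 mm; L = 290 mm.
Weld metal: R_n/Ω = (1/2.0) × 0.6 × 490 × 3.535 × 290 × 10⁻³ = 150.7 kN.
Base metal (shear rupture): R_n/Ω = (1/2.0) × 0.6 × 400 × 12 × 290 × 10⁻³ = 417.6 kN.
Governing: weld metal.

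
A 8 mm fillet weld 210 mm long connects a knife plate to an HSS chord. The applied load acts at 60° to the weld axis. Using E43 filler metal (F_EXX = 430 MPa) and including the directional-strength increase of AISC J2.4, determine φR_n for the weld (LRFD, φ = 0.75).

φR_n ≈ 322 kN

t_e = 0.707 × 8 = 5.656 mm; A_we = 5.656 × 210 = 1188 mm².
Directional factor: 1.0 + 0.5 sin^1.5(60°) = 1.403.
F_nw = 0.6 × 430 × 1.403 = 362 MPa.
φR_n = 0.75 × 362 × 1188 × 10⁻³ = 322.4 kN.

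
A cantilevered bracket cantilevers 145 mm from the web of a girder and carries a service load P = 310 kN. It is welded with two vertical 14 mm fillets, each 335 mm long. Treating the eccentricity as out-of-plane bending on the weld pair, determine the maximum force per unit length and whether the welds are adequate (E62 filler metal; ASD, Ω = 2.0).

E62XX → F_EXX = 620 MPa.
L_w = 2 × 335 = 670 mm; section modulus (unit throat) S = 2 × L²/6 = 37410 mm².
Direct shear f_v = P/L_w = 310×10³/670 = 462.7 N/mm.
Moment M = P × e = 310×10³ × 145 = 44950000 N·mm; bending f_b = M/S = 1202 N/mm.
f_max = √(f_v² + f_b²) = √(462.7² + 1202²) = 1288 N/mm.
r_n/Ω = (1/2.0) × 0.6 × 620 × (0.707 × 14) = 1841 N/mm → adequate.

f_max ≈ 1290 N/mm; adequate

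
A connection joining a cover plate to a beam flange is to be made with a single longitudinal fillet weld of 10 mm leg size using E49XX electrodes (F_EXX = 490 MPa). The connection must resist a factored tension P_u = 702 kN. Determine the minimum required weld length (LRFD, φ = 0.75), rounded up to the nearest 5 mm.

L = 455 mm

Throat t_e = 0.707 × 10 = 7.07 mm.
φr_n = 0.75 × 0.6 × 490 × 7.07 × 10⁻³ = 1.559 kN/mm.
L_req = P_u / φr_n = 702 / 1.559 = 450.3 mm total.
Round up → use L = 455 mm.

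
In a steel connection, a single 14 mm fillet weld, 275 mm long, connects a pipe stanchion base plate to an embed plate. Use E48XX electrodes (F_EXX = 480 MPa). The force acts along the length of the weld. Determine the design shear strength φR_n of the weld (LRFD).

φR_n ≈ 588 kN

Effective throat t_e = 0.707 × 14 = 9.898 mm.
Total length L = 275 mm; A_we = 9.898 × 275 = 2722 mm².
F_nw = 0.6 F_EXX = 0.6 × 480 = 288 MPa.
φR_n = 0.75 × 288 × 2722 × 10⁻³ = 587.9 kN.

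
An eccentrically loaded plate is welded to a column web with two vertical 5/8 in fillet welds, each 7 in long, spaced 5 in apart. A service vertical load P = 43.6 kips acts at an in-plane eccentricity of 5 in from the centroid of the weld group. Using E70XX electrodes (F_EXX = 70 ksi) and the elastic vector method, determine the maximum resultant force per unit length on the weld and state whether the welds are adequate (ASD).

Total weld length L_w = 14 in. Treat welds as unit-width lines.
Polar moment about centroid: J = 2[d³/12 + d(b/2)²] = 2[7³/12 + 7×2.5²] = 144.7 in³.
Direct shear f_v = P/L_w = 43.6 / 14 = 3.114 kip/in (vertical).
Torsion M = P·e = 43.6 × 5 = 218 kip·in.
Critical point at (x, y) = (2.5, 3.5) from centroid. f_tx = M·y/J = 5.274 kip/in; f_ty = M·x/J = 3.767 kip/in.
Resultant f_max = √[f_tx² + (f_v + f_ty)²] = √[5.274² + (3.114 + 3.767)²] = 8.67 kip/in.
Capacity per unit length: r_n/Ω = (1/2.0) × 0.6 × 70 × (0.707 × 0.625) = 9.279 kip/in.
8.67 ≤ 9.279 → adequate.

f_max ≈ 8.67 kip/in; adequate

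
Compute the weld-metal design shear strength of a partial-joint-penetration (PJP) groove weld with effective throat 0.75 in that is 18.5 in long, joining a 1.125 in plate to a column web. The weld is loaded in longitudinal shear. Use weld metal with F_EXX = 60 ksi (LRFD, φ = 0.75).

Effective throat (given) t_e = 0.75 in.
A_we = 0.75 × 18.5 = 13.88 in².
F_nw = 0.6 F_EXX = 36 ksi.
φR_n = 0.75 × 36 × 13.88 = 374.6 kips.

φR_n ≈ 375 kips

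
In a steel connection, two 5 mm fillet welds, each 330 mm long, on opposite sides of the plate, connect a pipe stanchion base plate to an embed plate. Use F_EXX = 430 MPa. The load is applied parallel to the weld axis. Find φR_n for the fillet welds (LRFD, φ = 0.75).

φR_n ≈ 451 kN

Effective throat t_e = 0.707 × 5 = 3.535 mm.
Total length L = 660 mm; A_we = 3.535 × 660 = 2333 mm².
F_nw = 0.6 F_EXX = 0.6 × 430 = 258 MPa.
φR_n = 0.75 × 258 × 2333 × 10⁻³ = 451.5 kN.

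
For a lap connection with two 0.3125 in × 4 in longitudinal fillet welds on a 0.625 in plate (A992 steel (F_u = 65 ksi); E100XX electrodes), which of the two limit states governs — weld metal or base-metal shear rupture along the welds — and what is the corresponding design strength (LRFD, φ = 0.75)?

φR_n ≈ 79.5 kip (weld metal governs)

E100XX → F_EXX = 100 ksi.
t_e = 0.707 × 0.3125 = 0.2209 in; L = 8 in.
Weld metal: φR_n = 0.75 × 0.6 × 100 × 0.2209 × 8 = 79.54 kip.
Base metal (shear rupture): φR_n = 0.75 × 0.6 × 65 × 0.625 × 8 = 146.2 kip.
Governing: weld metal.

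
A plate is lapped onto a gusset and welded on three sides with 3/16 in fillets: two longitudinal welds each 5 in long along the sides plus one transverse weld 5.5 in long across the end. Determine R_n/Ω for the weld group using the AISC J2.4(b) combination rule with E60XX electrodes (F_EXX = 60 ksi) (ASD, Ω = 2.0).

R_n/Ω ≈ 40 kips

t_e = 0.707 × 0.1875 = 0.1326 in.
R_nwl = 0.6 × 60 × 0.1326 × 10 = 47.72 kips (longitudinal, 2 welds).
R_nwt = 0.6 × 60 × 0.1326 × 5.5 = 26.25 kips (transverse, base value).
(i) R_nwl + R_nwt = 73.97 kips; (ii) 0.85 R_nwl + 1.5 R_nwt = 79.94 kips.
R_n = max = 79.94 kips [governs: (ii)]; R_n/Ω = 39.97 kips.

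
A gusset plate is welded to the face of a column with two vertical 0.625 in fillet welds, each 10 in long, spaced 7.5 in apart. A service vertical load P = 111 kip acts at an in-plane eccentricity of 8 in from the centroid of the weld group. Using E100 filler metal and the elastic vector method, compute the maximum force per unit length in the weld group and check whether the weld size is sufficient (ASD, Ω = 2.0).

f_max ≈ 16.3 kip/in; NOT adequate

E100XX → F_EXX = 100 ksi.
Total weld length L_w = 20 in. Treat welds as unit-width lines.
Polar moment about centroid: J = 2[d³/12 + d(b/2)²] = 2[10³/12 + 10×3.75²] = 447.9 in³.
Direct shear f_v = P/L_w = 111 / 20 = 5.55 kip/in (vertical).
Torsion M = P·e = 111 × 8 = 888 kip·in.
Critical point at (x, y) = (3.75, 5) from centroid. f_tx = M·y/J = 9.913 kip/in; f_ty = M·x/J = 7.434 kip/in.
Resultant f_max = √[f_tx² + (f_v + f_ty)²] = √[9.913² + (5.55 + 7.434)²] = 16.34 kip/in.
Capacity per unit length: r_n/Ω = (1/2.0) × 0.6 × 100 × (0.707 × 0.625) = 13.26 kip/in.
16.34 > 13.26 → NOT adequate.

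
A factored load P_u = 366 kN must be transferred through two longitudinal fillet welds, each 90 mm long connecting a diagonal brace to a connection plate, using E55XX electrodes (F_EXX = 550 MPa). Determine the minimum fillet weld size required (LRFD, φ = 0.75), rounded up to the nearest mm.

Total weld length L = 180 mm.
Required throat t_e = P_u / (φ × 0.6 F_EXX × L) = 366 / (0.75 × 0.6 × 550 × 180 × 10⁻³) = 8.215 mm.
Required leg w = t_e / 0.707 = 11.62 mm → use 12 mm.

w = 12 mm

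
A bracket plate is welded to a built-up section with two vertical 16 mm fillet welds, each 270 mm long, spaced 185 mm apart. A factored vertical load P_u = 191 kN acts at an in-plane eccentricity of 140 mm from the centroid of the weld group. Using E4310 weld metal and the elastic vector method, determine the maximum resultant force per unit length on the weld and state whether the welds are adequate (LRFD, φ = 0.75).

f_max ≈ 808 N/mm; adequate

E43XX → F_EXX = 430 MPa.
Total weld length L_w = 540 mm. Treat welds as unit-width lines.
Polar moment about centroid: J = 2[d³/12 + d(b/2)²] = 2[270³/12 + 270×92.5²] = 7901000 mm³.
Direct shear f_v = P/L_w = 191×10³ / 540 = 353.7 N/mm (vertical).
Torsion M = P·e = 191×10³ × 140 = 26740000 N·mm.
Critical point at (x, y) = (92.5, 135) from centroid. f_tx = M·y/J = 456.9 N/mm; f_ty = M·x/J = 313.1 N/mm.
Resultant f_max = √[f_tx² + (f_v + f_ty)²] = √[456.9² + (353.7 + 313.1)²] = 808.3 N/mm.
Capacity per unit length: φr_n = 0.75 × 0.6 × 430 × (0.707 × 16) = 2189 N/mm.
808.3 ≤ 2189 → adequate.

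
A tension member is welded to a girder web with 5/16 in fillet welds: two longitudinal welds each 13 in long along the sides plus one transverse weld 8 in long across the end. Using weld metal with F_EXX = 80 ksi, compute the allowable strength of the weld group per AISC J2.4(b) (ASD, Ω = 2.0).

R_n/Ω ≈ 181 kip

t_e = 0.707 × 0.3125 = 0.2209 in.
R_nwl = 0.6 × 80 × 0.2209 × 26 = 275.7 kip (longitudinal, 2 welds).
R_nwt = 0.6 × 80 × 0.2209 × 8 = 84.84 kip (transverse, base value).
(i) R_nwl + R_nwt = 360.6 kip; (ii) 0.85 R_nwl + 1.5 R_nwt = 361.6 kip.
R_n = max = 361.6 kip [governs: (ii)]; R_n/Ω = 180.8 kip.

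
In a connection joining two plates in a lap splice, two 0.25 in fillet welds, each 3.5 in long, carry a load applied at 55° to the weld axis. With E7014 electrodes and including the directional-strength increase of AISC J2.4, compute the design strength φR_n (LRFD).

E70XX → F_EXX = 70 ksi.
t_e = 0.707 × 0.25 = 0.1767 in; A_we = 0.1767 × 7 = 1.237 in².
Directional factor: 1.0 + 0.5 sin^1.5(55°) = 1.371.
F_nw = 0.6 × 70 × 1.371 = 57.57 ksi.
φR_n = 0.75 × 57.57 × 1.237 = 53.42 kips.

φR_n ≈ 53.4 kips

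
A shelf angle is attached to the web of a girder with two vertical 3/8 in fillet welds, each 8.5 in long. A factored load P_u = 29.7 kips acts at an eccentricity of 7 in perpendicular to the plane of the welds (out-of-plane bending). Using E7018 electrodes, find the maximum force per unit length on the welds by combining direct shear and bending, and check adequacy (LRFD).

f_max ≈ 8.81 kip/in; NOT adequate

E70XX → F_EXX = 70 ksi.
L_w = 2 × 8.5 = 17 in; section modulus (unit throat) S = 2 × L²/6 = 24.08 in².
Direct shear f_v = P/L_w = 29.7/17 = 1.747 kip/in.
Moment M = P × e = 29.7 × 7 = 207.9 kip·in; bending f_b = M/S = 8.633 kip/in.
f_max = √(f_v² + f_b²) = √(1.747² + 8.633²) = 8.808 kip/in.
φr_n = 0.75 × 0.6 × 70 × (0.707 × 0.375) = 8.351 kip/in → NOT adequate.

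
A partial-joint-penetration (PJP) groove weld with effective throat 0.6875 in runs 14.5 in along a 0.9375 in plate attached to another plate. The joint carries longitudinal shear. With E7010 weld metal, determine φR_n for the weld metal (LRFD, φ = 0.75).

E70XX → F_EXX = 70 ksi.
Effective throat (given) t_e = 0.6875 in.
A_we = 0.6875 × 14.5 = 9.969 in².
F_nw = 0.6 F_EXX = 42 ksi.
φR_n = 0.75 × 42 × 9.969 = 314 kip.

φR_n ≈ 314 kip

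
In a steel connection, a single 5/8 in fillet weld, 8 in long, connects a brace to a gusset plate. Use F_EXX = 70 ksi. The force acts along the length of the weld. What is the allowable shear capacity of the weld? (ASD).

R_n/Ω ≈ 74.2 kip

Effective throat t_e = 0.707 × 0.625 = 0.4419 in.
Total length L = 8 in; A_we = 0.4419 × 8 = 3.535 in².
F_nw = 0.6 F_EXX = 0.6 × 70 = 42 ksi.
R_n = 42 × 3.535 = 148.5 kip; R_n/Ω = 148.5/2.0 = 74.23 kip.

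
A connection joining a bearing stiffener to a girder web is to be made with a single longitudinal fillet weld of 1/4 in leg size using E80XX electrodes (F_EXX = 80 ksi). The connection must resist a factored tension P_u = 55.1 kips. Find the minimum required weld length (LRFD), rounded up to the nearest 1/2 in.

Throat t_e = 0.707 × 0.25 = 0.1767 in.
φr_n = 0.75 × 0.6 × 80 × 0.1767 = 6.363 kips/in.
L_req = P_u / φr_n = 55.1 / 6.363 = 8.659 in total.
Round up → use L = 9 in.

L = 9 in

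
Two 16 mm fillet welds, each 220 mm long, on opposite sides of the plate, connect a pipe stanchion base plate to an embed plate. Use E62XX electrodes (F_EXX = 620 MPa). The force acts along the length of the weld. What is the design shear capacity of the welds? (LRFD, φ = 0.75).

Effective throat t_e = 0.707 × 16 = 11.31 mm.
Total length L = 440 mm; A_we = 11.31 × 440 = 4977 mm².
F_nw = 0.6 F_EXX = 0.6 × 620 = 372 MPa.
φR_n = 0.75 × 372 × 4977 × 10⁻³ = 1389 kN.

φR_n ≈ 1390 kN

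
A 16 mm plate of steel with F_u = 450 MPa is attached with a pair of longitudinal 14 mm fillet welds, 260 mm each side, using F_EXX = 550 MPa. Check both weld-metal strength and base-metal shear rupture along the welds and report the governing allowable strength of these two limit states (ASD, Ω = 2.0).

t_e = 0.707 × 14 = 9.898 mm; L = 520 mm.
Weld metal: R_n/Ω = (1/2.0) × 0.6 × 550 × 9.898 × 520 × 10⁻³ = 849.2 kN.
Base metal (shear rupture): R_n/Ω = (1/2.0) × 0.6 × 450 × 16 × 520 × 10⁻³ = 1123 kN.
Governing: weld metal.

R_n/Ω ≈ 849 kN (weld metal governs)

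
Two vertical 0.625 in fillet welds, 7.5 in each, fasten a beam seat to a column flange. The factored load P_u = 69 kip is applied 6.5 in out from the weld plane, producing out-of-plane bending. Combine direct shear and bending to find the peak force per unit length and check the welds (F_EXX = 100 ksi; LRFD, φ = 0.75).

L_w = 2 × 7.5 = 15 in; section modulus (unit throat) S = 2 × L²/6 = 18.75 in².
Direct shear f_v = P/L_w = 69/15 = 4.6 kip/in.
Moment M = P × e = 69 × 6.5 = 448.5 kip·in; bending f_b = M/S = 23.92 kip/in.
f_max = √(f_v² + f_b²) = √(4.6² + 23.92²) = 24.36 kip/in.
φr_n = 0.75 × 0.6 × 100 × (0.707 × 0.625) = 19.88 kip/in → NOT adequate.

f_max ≈ 24.4 kip/in; NOT adequate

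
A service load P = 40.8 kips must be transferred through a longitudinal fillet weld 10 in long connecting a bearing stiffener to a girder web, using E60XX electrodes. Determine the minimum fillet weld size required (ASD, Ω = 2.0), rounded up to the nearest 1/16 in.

E60XX → F_EXX = 60 ksi.
Total weld length L = 10 in.
Required throat t_e = P × Ω / (0.6 F_EXX × L) = 40.8 × 2.0 / (0.6 × 60 × 10) = 0.2267 in.
Required leg w = t_e / 0.707 = 0.3206 in → use 3/8 in.

w = 3/8 in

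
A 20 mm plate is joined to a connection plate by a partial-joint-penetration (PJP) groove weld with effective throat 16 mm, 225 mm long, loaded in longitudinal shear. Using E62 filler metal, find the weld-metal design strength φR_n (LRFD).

E62XX → F_EXX = 620 MPa.
Effective throat (given) t_e = 16 mm.
A_we = 16 × 225 = 3600 mm².
F_nw = 0.6 F_EXX = 372 MPa.
φR_n = 0.75 × 372 × 3600 × 10⁻³ = 1004 kN.

φR_n ≈ 1000 kN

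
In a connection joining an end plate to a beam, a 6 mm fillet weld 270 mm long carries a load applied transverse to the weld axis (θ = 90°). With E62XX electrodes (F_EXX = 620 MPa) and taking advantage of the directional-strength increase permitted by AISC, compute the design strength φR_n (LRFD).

φR_n ≈ 479 kN

t_e = 0.707 × 6 = 4.242 mm; A_we = 4.242 × 270 = 1145 mm².
Directional factor: 1.0 + 0.5 sin^1.5(90°) = 1.5.
F_nw = 0.6 × 620 × 1.5 = 558 MPa.
φR_n = 0.75 × 558 × 1145 × 10⁻³ = 479.3 kN.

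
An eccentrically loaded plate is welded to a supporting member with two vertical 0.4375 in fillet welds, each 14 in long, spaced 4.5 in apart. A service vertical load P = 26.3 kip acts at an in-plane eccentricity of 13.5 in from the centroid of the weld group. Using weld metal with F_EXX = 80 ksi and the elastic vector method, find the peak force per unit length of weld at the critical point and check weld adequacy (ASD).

Total weld length L_w = 28 in. Treat welds as unit-width lines.
Polar moment about centroid: J = 2[d³/12 + d(b/2)²] = 2[14³/12 + 14×2.25²] = 599.1 in³.
Direct shear f_v = P/L_w = 26.3 / 28 = 0.9393 kip/in (vertical).
Torsion M = P·e = 26.3 × 13.5 = 355.05 kip·in.
Critical point at (x, y) = (2.25, 7) from centroid. f_tx = M·y/J = 4.149 kip/in; f_ty = M·x/J = 1.333 kip/in.
Resultant f_max = √[f_tx² + (f_v + f_ty)²] = √[4.149² + (0.9393 + 1.333)²] = 4.73 kip/in.
Capacity per unit length: r_n/Ω = (1/2.0) × 0.6 × 80 × (0.707 × 0.4375) = 7.423 kip/in.
4.73 ≤ 7.423 → adequate.

f_max ≈ 4.73 kip/in; adequate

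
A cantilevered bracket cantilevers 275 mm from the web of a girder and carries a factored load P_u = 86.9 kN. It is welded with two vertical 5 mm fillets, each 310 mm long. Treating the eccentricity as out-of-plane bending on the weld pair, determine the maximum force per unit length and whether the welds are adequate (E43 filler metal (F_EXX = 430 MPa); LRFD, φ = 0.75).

L_w = 2 × 310 = 620 mm; section modulus (unit throat) S = 2 × L²/6 = 32030 mm².
Direct shear f_v = P/L_w = 86.9×10³/620 = 140.2 N/mm.
Moment M = P × e = 86.9×10³ × 275 = 23898000 N·mm; bending f_b = M/S = 746 N/mm.
f_max = √(f_v² + f_b²) = √(140.2² + 746²) = 759.1 N/mm.
φr_n = 0.75 × 0.6 × 430 × (0.707 × 5) = 684 N/mm → NOT adequate.

f_max ≈ 759 N/mm; NOT adequate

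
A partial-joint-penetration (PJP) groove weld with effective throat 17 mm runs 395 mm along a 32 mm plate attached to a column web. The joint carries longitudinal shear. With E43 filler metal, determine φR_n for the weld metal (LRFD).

E43XX → F_EXX = 430 MPa.
Effective throat (given) t_e = 17 mm.
A_we = 17 × 395 = 6715 mm².
F_nw = 0.6 F_EXX = 258 MPa.
φR_n = 0.75 × 258 × 6715 × 10⁻³ = 1299 kN.

φR_n ≈ 1300 kN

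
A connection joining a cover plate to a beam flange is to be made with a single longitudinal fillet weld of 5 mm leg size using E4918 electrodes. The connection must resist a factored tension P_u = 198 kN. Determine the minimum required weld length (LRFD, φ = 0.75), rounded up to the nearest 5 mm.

L = 255 mm

E49XX → F_EXX = 490 MPa.
Throat t_e = 0.707 × 5 = 3.535 mm.
φr_n = 0.75 × 0.6 × 490 × 3.535 × 10⁻³ = 0.7795 kN/mm.
L_req = P_u / φr_n = 198 / 0.7795 = 254 mm total.
Round up → use L = 255 mm.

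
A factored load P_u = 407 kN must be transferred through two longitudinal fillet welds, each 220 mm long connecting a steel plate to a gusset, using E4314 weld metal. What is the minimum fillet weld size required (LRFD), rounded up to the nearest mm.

w = 7 mm

E43XX → F_EXX = 430 MPa.
Total weld length L = 440 mm.
Required throat t_e = P_u / (φ × 0.6 F_EXX × L) = 407 / (0.75 × 0.6 × 430 × 440 × 10⁻³) = 4.78 mm.
Required leg w = t_e / 0.707 = 6.761 mm → use 7 mm.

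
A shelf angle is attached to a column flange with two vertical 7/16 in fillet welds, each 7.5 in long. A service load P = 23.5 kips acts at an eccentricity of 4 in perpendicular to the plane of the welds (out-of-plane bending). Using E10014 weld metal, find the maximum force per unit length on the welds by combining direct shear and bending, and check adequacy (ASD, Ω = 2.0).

E100XX → F_EXX = 100 ksi.
L_w = 2 × 7.5 = 15 in; section modulus (unit throat) S = 2 × L²/6 = 18.75 in².
Direct shear f_v = P/L_w = 23.5/15 = 1.567 kip/in.
Moment M = P × e = 23.5 × 4 = 94 kip·in; bending f_b = M/S = 5.013 kip/in.
f_max = √(f_v² + f_b²) = √(1.567² + 5.013²) = 5.252 kip/in.
r_n/Ω = (1/2.0) × 0.6 × 100 × (0.707 × 0.4375) = 9.279 kip/in → adequate.

f_max ≈ 5.25 kip/in; adequate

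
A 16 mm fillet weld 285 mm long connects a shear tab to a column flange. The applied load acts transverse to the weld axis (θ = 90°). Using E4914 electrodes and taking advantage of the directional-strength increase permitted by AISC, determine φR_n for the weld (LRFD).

E49XX → F_EXX = 490 MPa.
t_e = 0.707 × 16 = 11.31 mm; A_we = 11.31 × 285 = 3224 mm².
Directional factor: 1.0 + 0.5 sin^1.5(90°) = 1.5.
F_nw = 0.6 × 490 × 1.5 = 441 MPa.
φR_n = 0.75 × 441 × 3224 × 10⁻³ = 1066 kN.

φR_n ≈ 1070 kN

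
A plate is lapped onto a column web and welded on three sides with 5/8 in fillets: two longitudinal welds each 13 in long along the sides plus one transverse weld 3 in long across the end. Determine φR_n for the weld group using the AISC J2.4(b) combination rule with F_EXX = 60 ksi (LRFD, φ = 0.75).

φR_n ≈ 346 kips

t_e = 0.707 × 0.625 = 0.4419 in.
R_nwl = 0.6 × 60 × 0.4419 × 26 = 413.6 kips (longitudinal, 2 welds).
R_nwt = 0.6 × 60 × 0.4419 × 3 = 47.72 kips (transverse, base value).
(i) R_nwl + R_nwt = 461.3 kips; (ii) 0.85 R_nwl + 1.5 R_nwt = 423.1 kips.
R_n = max = 461.3 kips [governs: (i)]; φR_n = 346 kips.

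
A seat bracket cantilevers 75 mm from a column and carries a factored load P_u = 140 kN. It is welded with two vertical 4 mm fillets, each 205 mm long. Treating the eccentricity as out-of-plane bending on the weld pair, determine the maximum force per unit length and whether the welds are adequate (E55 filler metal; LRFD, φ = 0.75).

f_max ≈ 824 N/mm; NOT adequate

E55XX → F_EXX = 550 MPa.
L_w = 2 × 205 = 410 mm; section modulus (unit throat) S = 2 × L²/6 = 14010 mm².
Direct shear f_v = P/L_w = 140×10³/410 = 341.5 N/mm.
Moment M = P × e = 140×10³ × 75 = 10500000 N·mm; bending f_b = M/S = 749.6 N/mm.
f_max = √(f_v² + f_b²) = √(341.5² + 749.6²) = 823.7 N/mm.
φr_n = 0.75 × 0.6 × 550 × (0.707 × 4) = 699.9 N/mm → NOT adequate.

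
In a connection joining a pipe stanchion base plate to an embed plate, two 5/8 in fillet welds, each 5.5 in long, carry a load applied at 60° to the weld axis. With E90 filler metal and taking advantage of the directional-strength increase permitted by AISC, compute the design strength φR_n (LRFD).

φR_n ≈ 276 kip

E90XX → F_EXX = 90 ksi.
t_e = 0.707 × 0.625 = 0.4419 in; A_we = 0.4419 × 11 = 4.861 in².
Directional factor: 1.0 + 0.5 sin^1.5(60°) = 1.403.
F_nw = 0.6 × 90 × 1.403 = 75.76 ksi.
φR_n = 0.75 × 75.76 × 4.861 = 276.2 kip.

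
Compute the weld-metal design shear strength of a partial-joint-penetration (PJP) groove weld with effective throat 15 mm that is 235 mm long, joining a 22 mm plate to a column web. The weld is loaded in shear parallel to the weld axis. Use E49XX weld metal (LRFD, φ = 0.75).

φR_n ≈ 777 kN

E49XX → F_EXX = 490 MPa.
Effective throat (given) t_e = 15 mm.
A_we = 15 × 235 = 3525 mm².
F_nw = 0.6 F_EXX = 294 MPa.
φR_n = 0.75 × 294 × 3525 × 10⁻³ = 777.3 kN.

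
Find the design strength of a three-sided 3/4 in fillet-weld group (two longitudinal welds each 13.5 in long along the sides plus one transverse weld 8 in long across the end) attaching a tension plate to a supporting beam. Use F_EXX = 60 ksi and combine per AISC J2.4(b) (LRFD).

φR_n ≈ 501 kips

t_e = 0.707 × 0.75 = 0.5302 in.
R_nwl = 0.6 × 60 × 0.5302 × 27 = 515.4 kips (longitudinal, 2 welds).
R_nwt = 0.6 × 60 × 0.5302 × 8 = 152.7 kips (transverse, base value).
(i) R_nwl + R_nwt = 668.1 kips; (ii) 0.85 R_nwl + 1.5 R_nwt = 667.2 kips.
R_n = max = 668.1 kips [governs: (i)]; φR_n = 501.1 kips.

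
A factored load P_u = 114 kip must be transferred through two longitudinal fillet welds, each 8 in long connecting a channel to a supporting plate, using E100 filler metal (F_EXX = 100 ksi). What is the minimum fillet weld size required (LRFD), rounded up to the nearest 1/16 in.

w = 1/4 in

Total weld length L = 16 in.
Required throat t_e = P_u / (φ × 0.6 F_EXX × L) = 114 / (0.75 × 0.6 × 100 × 16) = 0.1583 in.
Required leg w = t_e / 0.707 = 0.224 in → use 1/4 in.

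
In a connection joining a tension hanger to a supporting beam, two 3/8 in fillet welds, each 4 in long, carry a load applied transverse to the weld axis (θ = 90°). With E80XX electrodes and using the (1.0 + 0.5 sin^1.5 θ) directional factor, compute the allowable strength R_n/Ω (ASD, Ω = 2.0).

E80XX → F_EXX = 80 ksi.
t_e = 0.707 × 0.375 = 0.2651 in; A_we = 0.2651 × 8 = 2.121 in².
Directional factor: 1.0 + 0.5 sin^1.5(90°) = 1.5.
F_nw = 0.6 × 80 × 1.5 = 72 ksi.
R_n/Ω = (72 × 2.121) / 2.0 = 76.36 kips.

R_n/Ω ≈ 76.4 kips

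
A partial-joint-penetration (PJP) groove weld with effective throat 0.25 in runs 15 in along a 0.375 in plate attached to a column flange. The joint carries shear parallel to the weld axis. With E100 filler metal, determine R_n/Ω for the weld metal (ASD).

R_n/Ω ≈ 112 kips

E100XX → F_EXX = 100 ksi.
Effective throat (given) t_e = 0.25 in.
A_we = 0.25 × 15 = 3.75 in².
F_nw = 0.6 F_EXX = 60 ksi.
R_n/Ω = (60 × 3.75) / 2.0 = 112.5 kips.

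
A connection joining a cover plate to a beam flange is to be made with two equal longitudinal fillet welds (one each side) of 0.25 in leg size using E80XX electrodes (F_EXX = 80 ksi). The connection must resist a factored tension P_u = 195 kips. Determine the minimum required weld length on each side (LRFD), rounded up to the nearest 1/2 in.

L = 15.5 in on each side

Throat t_e = 0.707 × 0.25 = 0.1767 in.
φr_n = 0.75 × 0.6 × 80 × 0.1767 = 6.363 kips/in.
L_req = P_u / φr_n = 195 / 6.363 = 30.65 in total.
Per side: 30.65 / 2 = 15.32 in.
Round up → use L = 15.5 in on each side.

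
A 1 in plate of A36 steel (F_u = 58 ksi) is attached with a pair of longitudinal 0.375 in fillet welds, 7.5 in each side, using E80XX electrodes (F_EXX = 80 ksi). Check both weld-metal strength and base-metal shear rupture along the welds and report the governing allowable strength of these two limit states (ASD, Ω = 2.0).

R_n/Ω ≈ 95.4 kip (weld metal governs)

t_e = 0.707 × 0.375 = 0.2651 in; L = 15 in.
Weld metal: R_n/Ω = (1/2.0) × 0.6 × 80 × 0.2651 × 15 = 95.44 kip.
Base metal (shear rupture): R_n/Ω = (1/2.0) × 0.6 × 58 × 1 × 15 = 261 kip.
Governing: weld metal.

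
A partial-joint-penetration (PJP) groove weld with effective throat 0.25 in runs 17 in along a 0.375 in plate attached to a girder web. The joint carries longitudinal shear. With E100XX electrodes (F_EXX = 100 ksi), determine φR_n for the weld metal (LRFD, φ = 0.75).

φR_n ≈ 191 kip

Effective throat (given) t_e = 0.25 in.
A_we = 0.25 × 17 = 4.25 in².
F_nw = 0.6 F_EXX = 60 ksi.
φR_n = 0.75 × 60 × 4.25 = 191.2 kip.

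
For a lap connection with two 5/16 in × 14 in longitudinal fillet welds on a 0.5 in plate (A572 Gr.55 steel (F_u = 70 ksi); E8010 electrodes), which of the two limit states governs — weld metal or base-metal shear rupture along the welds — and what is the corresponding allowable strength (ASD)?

E80XX → F_EXX = 80 ksi.
t_e = 0.707 × 0.3125 = 0.2209 in; L = 28 in.
Weld metal: R_n/Ω = (1/2.0) × 0.6 × 80 × 0.2209 × 28 = 148.5 kip.
Base metal (shear rupture): R_n/Ω = (1/2.0) × 0.6 × 70 × 0.5 × 28 = 294 kip.
Governing: weld metal.

R_n/Ω ≈ 148 kip (weld metal governs)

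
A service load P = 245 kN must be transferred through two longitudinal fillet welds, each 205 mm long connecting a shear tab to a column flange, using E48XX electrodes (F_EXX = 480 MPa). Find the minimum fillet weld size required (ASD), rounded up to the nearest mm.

w = 6 mm

Total weld length L = 410 mm.
Required throat t_e = P × Ω / (0.6 F_EXX × L) = 245 × 2.0 / (0.6 × 480 × 410 × 10⁻³) = 4.15 mm.
Required leg w = t_e / 0.707 = 5.869 mm → use 6 mm.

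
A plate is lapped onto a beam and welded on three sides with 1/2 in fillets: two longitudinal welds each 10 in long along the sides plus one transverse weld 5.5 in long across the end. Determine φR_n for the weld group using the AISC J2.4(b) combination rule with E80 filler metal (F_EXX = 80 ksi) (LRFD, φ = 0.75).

φR_n ≈ 325 kip

t_e = 0.707 × 0.5 = 0.3535 in.
R_nwl = 0.6 × 80 × 0.3535 × 20 = 339.4 kip (longitudinal, 2 welds).
R_nwt = 0.6 × 80 × 0.3535 × 5.5 = 93.32 kip (transverse, base value).
(i) R_nwl + R_nwt = 432.7 kip; (ii) 0.85 R_nwl + 1.5 R_nwt = 428.4 kip.
R_n = max = 432.7 kip [governs: (i)]; φR_n = 324.5 kip.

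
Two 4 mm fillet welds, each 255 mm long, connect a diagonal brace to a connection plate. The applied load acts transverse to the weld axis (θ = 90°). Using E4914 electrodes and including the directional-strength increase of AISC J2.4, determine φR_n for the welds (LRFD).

φR_n ≈ 477 kN

E49XX → F_EXX = 490 MPa.
t_e = 0.707 × 4 = 2.828 mm; A_we = 2.828 × 510 = 1442 mm².
Directional factor: 1.0 + 0.5 sin^1.5(90°) = 1.5.
F_nw = 0.6 × 490 × 1.5 = 441 MPa.
φR_n = 0.75 × 441 × 1442 × 10⁻³ = 477 kN.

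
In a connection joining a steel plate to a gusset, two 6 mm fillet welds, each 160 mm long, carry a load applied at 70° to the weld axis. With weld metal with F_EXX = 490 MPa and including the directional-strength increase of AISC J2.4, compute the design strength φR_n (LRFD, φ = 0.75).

φR_n ≈ 436 kN

t_e = 0.707 × 6 = 4.242 mm; A_we = 4.242 × 320 = 1357 mm².
Directional factor: 1.0 + 0.5 sin^1.5(70°) = 1.455.
F_nw = 0.6 × 490 × 1.455 = 427.9 MPa.
φR_n = 0.75 × 427.9 × 1357 × 10⁻³ = 435.6 kN.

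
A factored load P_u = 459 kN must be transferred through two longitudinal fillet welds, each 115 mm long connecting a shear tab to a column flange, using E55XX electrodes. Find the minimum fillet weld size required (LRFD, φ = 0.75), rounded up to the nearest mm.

w = 12 mm

E55XX → F_EXX = 550 MPa.
Total weld length L = 230 mm.
Required throat t_e = P_u / (φ × 0.6 F_EXX × L) = 459 / (0.75 × 0.6 × 550 × 230 × 10⁻³) = 8.063 mm.
Required leg w = t_e / 0.707 = 11.4 mm → use 12 mm.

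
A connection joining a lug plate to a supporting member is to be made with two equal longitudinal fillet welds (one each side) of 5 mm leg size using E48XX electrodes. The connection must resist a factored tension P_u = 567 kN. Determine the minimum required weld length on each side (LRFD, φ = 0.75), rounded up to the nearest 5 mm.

E48XX → F_EXX = 480 MPa.
Throat t_e = 0.707 × 5 = 3.535 mm.
φr_n = 0.75 × 0.6 × 480 × 3.535 × 10⁻³ = 0.7636 kN/mm.
L_req = P_u / φr_n = 567 / 0.7636 = 742.6 mm total.
Per side: 742.6 / 2 = 371.3 mm.
Round up → use L = 375 mm on each side.

L = 375 mm on each side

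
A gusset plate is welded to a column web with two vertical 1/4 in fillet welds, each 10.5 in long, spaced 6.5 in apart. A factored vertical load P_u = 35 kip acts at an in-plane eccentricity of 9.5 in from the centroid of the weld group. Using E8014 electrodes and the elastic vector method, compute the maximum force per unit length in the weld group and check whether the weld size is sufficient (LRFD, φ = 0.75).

E80XX → F_EXX = 80 ksi.
Total weld length L_w = 21 in. Treat welds as unit-width lines.
Polar moment about centroid: J = 2[d³/12 + d(b/2)²] = 2[10.5³/12 + 10.5×3.25²] = 414.8 in³.
Direct shear f_v = P/L_w = 35 / 21 = 1.667 kip/in (vertical).
Torsion M = P·e = 35 × 9.5 = 332.5 kip·in.
Critical point at (x, y) = (3.25, 5.25) from centroid. f_tx = M·y/J = 4.209 kip/in; f_ty = M·x/J = 2.605 kip/in.
Resultant f_max = √[f_tx² + (f_v + f_ty)²] = √[4.209² + (1.667 + 2.605)²] = 5.997 kip/in.
Capacity per unit length: φr_n = 0.75 × 0.6 × 80 × (0.707 × 0.25) = 6.363 kip/in.
5.997 ≤ 6.363 → adequate.

f_max ≈ 6 kip/in; adequate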